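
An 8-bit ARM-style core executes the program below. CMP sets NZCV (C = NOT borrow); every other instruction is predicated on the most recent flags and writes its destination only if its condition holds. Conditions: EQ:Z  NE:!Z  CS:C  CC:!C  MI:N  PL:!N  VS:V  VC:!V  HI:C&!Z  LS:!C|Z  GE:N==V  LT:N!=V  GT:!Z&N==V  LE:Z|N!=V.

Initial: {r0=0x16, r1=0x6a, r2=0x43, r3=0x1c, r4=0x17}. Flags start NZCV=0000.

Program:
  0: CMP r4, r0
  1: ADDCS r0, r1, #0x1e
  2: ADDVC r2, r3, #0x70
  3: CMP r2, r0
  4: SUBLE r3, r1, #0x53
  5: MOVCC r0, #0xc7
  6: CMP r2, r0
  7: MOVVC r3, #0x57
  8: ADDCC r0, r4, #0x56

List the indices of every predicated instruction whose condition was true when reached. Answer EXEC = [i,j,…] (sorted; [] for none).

EXEC = [1,2,7]

0: ✓ CMP  NZCV=0010
1: ✓ ADDCS  r0←0x88
2: ✓ ADDVC  r2←0x8c
3: ✓ CMP  NZCV=0010
4: · SUBLE
5: · MOVCC
6: ✓ CMP  NZCV=0010
7: ✓ MOVVC  r3←0x57
8: · ADDCC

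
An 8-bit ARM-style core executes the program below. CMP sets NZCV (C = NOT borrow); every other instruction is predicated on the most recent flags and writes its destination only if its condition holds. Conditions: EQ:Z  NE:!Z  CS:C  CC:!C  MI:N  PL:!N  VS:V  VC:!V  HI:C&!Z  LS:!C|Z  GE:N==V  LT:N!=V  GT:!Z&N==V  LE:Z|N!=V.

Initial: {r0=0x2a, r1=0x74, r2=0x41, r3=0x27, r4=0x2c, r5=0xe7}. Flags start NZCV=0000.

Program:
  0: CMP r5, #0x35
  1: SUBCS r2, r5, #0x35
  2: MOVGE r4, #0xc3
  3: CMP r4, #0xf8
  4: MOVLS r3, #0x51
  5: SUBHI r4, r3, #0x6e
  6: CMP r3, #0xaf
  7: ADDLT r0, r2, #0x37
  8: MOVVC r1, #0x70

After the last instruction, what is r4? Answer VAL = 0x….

0: ✓ CMP  NZCV=1010
1: ✓ SUBCS  r2←0xb2
2: · MOVGE
3: ✓ CMP  NZCV=0000
4: ✓ MOVLS  r3←0x51
5: · SUBHI
6: ✓ CMP  NZCV=1001
7: · ADDLT
8: · MOVVC

VAL = 0x2c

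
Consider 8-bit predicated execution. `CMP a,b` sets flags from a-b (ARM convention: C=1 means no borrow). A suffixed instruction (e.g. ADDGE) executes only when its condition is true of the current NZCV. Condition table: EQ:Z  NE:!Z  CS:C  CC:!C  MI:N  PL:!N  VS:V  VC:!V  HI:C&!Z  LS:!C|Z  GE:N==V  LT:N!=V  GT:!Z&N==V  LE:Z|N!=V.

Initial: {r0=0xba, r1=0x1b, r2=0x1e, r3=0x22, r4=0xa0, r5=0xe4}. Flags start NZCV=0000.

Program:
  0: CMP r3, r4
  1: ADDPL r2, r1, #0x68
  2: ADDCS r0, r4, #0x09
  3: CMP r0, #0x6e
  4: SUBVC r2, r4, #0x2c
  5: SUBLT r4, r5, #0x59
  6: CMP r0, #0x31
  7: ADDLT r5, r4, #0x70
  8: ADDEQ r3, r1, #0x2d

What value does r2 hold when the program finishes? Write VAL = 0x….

VAL = 0x1e

[0] flags=1001 → (cmp)
[1] flags=1001 PL?F → skip
[2] flags=1001 CS?F → skip
[3] flags=0011 → (cmp)
[4] flags=0011 VC?F → skip
[5] flags=0011 LT?T → r4=0x8b
[6] flags=1010 → (cmp)
[7] flags=1010 LT?T → r5=0xfb
[8] flags=1010 EQ?F → skip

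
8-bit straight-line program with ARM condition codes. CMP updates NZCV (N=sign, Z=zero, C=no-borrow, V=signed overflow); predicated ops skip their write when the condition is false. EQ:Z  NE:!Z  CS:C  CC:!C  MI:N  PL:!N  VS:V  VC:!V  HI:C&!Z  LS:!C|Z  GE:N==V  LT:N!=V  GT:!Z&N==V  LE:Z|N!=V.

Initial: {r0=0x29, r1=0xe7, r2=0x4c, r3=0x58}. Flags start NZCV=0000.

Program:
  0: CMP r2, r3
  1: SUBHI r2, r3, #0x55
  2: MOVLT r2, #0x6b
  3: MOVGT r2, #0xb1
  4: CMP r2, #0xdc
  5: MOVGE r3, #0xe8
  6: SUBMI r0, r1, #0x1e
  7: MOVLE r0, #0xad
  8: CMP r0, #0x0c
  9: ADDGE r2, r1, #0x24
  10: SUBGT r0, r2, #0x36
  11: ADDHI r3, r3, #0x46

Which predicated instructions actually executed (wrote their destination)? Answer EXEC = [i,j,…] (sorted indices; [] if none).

EXEC = [2,5,6,11]

[0] flags=1000 → (cmp)
[1] flags=1000 HI?F → skip
[2] flags=1000 LT?T → r2=0x6b
[3] flags=1000 GT?F → skip
[4] flags=1001 → (cmp)
[5] flags=1001 GE?T → r3=0xe8
[6] flags=1001 MI?T → r0=0xc9
[7] flags=1001 LE?F → skip
[8] flags=1010 → (cmp)
[9] flags=1010 GE?F → skip
[10] flags=1010 GT?F → skip
[11] flags=1010 HI?T → r3=0x2e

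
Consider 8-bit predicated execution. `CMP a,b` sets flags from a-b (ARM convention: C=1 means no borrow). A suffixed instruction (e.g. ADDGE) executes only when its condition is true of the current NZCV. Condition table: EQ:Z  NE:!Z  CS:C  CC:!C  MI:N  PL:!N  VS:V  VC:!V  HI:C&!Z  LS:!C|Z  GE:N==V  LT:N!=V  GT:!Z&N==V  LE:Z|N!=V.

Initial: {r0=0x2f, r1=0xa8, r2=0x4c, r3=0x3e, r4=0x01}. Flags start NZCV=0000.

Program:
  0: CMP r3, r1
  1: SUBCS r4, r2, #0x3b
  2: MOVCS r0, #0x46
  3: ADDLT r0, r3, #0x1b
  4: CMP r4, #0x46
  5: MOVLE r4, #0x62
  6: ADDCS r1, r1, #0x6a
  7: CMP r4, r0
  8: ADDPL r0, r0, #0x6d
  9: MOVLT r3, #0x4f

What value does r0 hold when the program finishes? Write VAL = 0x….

VAL = 0x9c

[0] flags=1001 → (cmp)
[1] flags=1001 CS?F → skip
[2] flags=1001 CS?F → skip
[3] flags=1001 LT?F → skip
[4] flags=1000 → (cmp)
[5] flags=1000 LE?T → r4=0x62
[6] flags=1000 CS?F → skip
[7] flags=0010 → (cmp)
[8] flags=0010 PL?T → r0=0x9c
[9] flags=0010 LT?F → skip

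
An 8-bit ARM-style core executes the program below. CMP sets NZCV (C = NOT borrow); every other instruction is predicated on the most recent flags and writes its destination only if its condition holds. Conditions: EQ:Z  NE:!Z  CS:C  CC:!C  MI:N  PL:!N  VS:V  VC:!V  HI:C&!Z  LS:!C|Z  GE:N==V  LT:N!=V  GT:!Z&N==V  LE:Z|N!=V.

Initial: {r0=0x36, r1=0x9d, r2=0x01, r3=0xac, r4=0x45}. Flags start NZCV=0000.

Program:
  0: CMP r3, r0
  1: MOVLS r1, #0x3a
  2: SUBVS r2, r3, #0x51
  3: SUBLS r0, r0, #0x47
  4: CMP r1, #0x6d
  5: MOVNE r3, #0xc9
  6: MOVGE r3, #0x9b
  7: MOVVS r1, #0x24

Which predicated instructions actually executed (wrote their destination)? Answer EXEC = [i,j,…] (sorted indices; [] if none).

[0] flags=0011 → (cmp)
[1] flags=0011 LS?F → skip
[2] flags=0011 VS?T → r2=0x5b
[3] flags=0011 LS?F → skip
[4] flags=0011 → (cmp)
[5] flags=0011 NE?T → r3=0xc9
[6] flags=0011 GE?F → skip
[7] flags=0011 VS?T → r1=0x24

EXEC = [2,5,7]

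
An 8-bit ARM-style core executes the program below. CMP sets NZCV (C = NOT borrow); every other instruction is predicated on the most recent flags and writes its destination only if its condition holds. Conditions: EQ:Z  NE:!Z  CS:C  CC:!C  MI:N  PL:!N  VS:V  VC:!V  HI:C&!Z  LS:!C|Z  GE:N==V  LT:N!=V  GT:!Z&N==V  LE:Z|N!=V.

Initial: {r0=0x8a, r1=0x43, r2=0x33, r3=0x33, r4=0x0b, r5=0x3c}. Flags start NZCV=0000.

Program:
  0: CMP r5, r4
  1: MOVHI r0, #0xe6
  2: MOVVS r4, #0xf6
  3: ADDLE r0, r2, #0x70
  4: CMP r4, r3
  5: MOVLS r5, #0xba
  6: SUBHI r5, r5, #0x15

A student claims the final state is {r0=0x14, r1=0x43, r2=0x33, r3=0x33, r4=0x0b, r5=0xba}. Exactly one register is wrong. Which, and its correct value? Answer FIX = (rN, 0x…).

[0] flags=0010 → (cmp)
[1] flags=0010 HI?T → r0=0xe6
[2] flags=0010 VS?F → skip
[3] flags=0010 LE?F → skip
[4] flags=1000 → (cmp)
[5] flags=1000 LS?T → r5=0xba
[6] flags=1000 HI?F → skip

FIX = (r0, 0xe6)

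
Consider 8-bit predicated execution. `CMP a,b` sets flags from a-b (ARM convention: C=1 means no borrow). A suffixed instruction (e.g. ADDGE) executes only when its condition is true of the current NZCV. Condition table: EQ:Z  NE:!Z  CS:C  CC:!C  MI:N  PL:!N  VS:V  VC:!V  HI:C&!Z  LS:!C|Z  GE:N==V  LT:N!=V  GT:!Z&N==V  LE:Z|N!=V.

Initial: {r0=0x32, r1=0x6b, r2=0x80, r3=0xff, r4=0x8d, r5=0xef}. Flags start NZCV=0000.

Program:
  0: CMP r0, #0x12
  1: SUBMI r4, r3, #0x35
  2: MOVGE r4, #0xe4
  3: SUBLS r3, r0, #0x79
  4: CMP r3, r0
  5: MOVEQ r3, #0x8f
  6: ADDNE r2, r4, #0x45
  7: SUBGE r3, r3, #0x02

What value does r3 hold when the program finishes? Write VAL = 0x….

[0] flags=0010 → (cmp)
[1] flags=0010 MI?F → skip
[2] flags=0010 GE?T → r4=0xe4
[3] flags=0010 LS?F → skip
[4] flags=1010 → (cmp)
[5] flags=1010 EQ?F → skip
[6] flags=1010 NE?T → r2=0x29
[7] flags=1010 GE?F → skip

VAL = 0xff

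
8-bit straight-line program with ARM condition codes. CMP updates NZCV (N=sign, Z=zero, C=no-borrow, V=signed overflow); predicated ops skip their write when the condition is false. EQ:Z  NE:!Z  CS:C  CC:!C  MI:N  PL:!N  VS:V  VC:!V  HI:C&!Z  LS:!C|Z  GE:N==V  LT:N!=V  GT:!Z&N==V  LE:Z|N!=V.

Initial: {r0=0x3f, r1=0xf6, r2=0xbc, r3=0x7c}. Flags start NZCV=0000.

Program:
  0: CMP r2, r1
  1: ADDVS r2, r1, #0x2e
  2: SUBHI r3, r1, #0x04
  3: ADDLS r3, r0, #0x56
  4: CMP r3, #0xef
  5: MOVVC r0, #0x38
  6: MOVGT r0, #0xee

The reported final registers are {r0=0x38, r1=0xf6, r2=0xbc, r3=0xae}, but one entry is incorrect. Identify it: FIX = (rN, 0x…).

[0] flags=1000 → (cmp)
[1] flags=1000 VS?F → skip
[2] flags=1000 HI?F → skip
[3] flags=1000 LS?T → r3=0x95
[4] flags=1000 → (cmp)
[5] flags=1000 VC?T → r0=0x38
[6] flags=1000 GT?F → skip

FIX = (r3, 0x95)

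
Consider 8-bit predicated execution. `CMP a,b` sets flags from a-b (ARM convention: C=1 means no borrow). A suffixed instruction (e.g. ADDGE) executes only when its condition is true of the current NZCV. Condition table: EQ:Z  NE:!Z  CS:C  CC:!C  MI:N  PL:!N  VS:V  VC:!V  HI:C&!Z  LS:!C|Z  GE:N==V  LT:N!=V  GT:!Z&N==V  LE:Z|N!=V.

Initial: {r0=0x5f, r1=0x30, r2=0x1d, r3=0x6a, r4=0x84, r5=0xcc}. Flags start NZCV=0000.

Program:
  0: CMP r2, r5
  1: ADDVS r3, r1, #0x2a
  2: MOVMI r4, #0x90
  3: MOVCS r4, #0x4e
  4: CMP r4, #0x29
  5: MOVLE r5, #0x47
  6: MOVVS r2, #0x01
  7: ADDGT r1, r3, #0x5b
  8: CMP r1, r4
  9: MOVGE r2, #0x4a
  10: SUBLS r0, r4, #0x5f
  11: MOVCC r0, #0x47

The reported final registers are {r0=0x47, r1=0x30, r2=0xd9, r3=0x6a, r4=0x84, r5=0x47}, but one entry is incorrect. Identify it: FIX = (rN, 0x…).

FIX = (r2, 0x4a)

0: ✓ CMP  NZCV=0000
1: · ADDVS
2: · MOVMI
3: · MOVCS
4: ✓ CMP  NZCV=0011
5: ✓ MOVLE  r5←0x47
6: ✓ MOVVS  r2←0x01
7: · ADDGT
8: ✓ CMP  NZCV=1001
9: ✓ MOVGE  r2←0x4a
10: ✓ SUBLS  r0←0x25
11: ✓ MOVCC  r0←0x47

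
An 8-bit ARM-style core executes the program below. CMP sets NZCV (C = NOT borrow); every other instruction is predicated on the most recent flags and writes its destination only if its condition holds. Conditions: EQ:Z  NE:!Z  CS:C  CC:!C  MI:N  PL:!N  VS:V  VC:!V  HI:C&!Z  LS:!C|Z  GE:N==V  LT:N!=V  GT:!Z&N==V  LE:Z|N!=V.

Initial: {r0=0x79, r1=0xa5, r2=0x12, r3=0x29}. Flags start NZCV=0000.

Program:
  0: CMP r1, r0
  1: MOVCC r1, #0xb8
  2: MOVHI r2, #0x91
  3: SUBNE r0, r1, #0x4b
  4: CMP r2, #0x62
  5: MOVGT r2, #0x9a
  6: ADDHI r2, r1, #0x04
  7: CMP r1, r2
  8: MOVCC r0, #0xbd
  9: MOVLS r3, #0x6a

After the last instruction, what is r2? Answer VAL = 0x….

0: ✓ CMP  NZCV=0011
1: · MOVCC
2: ✓ MOVHI  r2←0x91
3: ✓ SUBNE  r0←0x5a
4: ✓ CMP  NZCV=0011
5: · MOVGT
6: ✓ ADDHI  r2←0xa9
7: ✓ CMP  NZCV=1000
8: ✓ MOVCC  r0←0xbd
9: ✓ MOVLS  r3←0x6a

VAL = 0xa9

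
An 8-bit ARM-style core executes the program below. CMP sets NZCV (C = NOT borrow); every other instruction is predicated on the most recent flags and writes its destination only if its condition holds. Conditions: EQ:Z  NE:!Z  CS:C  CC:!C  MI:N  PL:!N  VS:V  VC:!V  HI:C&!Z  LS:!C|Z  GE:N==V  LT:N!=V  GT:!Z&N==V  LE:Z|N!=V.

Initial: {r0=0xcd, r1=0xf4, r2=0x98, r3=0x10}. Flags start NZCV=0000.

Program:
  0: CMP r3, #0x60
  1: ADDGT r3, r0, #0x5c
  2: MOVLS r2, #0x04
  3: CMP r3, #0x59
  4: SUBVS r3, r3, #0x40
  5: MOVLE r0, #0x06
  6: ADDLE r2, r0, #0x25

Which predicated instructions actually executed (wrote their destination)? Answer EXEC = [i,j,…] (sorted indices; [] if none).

EXEC = [2,5,6]

0: ✓ CMP  NZCV=1000
1: · ADDGT
2: ✓ MOVLS  r2←0x04
3: ✓ CMP  NZCV=1000
4: · SUBVS
5: ✓ MOVLE  r0←0x06
6: ✓ ADDLE  r2←0x2b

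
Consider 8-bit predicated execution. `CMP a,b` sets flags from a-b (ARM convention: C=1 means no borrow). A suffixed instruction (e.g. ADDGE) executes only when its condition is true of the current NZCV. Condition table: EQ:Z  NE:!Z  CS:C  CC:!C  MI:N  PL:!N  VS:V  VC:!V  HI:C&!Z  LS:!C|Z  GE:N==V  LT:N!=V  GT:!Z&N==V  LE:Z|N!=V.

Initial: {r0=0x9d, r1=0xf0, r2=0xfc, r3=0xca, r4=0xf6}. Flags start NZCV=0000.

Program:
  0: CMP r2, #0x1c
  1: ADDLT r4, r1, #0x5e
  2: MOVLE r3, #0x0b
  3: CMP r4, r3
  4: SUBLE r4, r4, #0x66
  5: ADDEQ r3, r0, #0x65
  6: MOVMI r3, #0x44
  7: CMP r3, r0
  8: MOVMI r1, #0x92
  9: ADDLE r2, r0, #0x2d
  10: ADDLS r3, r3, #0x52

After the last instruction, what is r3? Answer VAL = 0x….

0: ✓ CMP  NZCV=1010
1: ✓ ADDLT  r4←0x4e
2: ✓ MOVLE  r3←0x0b
3: ✓ CMP  NZCV=0010
4: · SUBLE
5: · ADDEQ
6: · MOVMI
7: ✓ CMP  NZCV=0000
8: · MOVMI
9: · ADDLE
10: ✓ ADDLS  r3←0x5d

VAL = 0x5d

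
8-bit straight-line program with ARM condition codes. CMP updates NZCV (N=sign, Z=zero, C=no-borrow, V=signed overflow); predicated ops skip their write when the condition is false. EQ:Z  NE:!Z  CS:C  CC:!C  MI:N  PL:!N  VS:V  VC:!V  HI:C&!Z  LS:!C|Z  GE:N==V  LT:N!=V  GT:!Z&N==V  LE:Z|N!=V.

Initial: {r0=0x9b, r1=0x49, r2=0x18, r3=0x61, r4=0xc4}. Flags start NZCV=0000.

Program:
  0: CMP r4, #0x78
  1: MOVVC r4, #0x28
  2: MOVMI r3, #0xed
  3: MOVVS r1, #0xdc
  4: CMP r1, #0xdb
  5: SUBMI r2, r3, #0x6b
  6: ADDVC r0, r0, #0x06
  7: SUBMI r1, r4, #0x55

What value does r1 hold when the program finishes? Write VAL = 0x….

0: ✓ CMP  NZCV=0011
1: · MOVVC
2: · MOVMI
3: ✓ MOVVS  r1←0xdc
4: ✓ CMP  NZCV=0010
5: · SUBMI
6: ✓ ADDVC  r0←0xa1
7: · SUBMI

VAL = 0xdc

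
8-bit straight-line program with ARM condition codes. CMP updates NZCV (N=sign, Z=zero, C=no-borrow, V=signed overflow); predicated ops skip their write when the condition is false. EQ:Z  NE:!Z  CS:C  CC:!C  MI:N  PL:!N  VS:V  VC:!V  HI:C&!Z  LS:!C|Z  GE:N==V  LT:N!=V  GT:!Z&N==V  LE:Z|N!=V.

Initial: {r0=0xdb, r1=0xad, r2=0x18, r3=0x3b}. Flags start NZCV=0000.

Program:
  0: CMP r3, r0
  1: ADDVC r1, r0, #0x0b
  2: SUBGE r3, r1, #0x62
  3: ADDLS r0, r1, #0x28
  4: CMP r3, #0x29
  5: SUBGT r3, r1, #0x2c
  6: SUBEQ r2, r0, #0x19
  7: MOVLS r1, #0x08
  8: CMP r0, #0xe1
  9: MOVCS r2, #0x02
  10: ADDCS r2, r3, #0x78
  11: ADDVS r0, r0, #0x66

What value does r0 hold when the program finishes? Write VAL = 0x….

VAL = 0x0e

0: ✓ CMP  NZCV=0000
1: ✓ ADDVC  r1←0xe6
2: ✓ SUBGE  r3←0x84
3: ✓ ADDLS  r0←0x0e
4: ✓ CMP  NZCV=0011
5: · SUBGT
6: · SUBEQ
7: · MOVLS
8: ✓ CMP  NZCV=0000
9: · MOVCS
10: · ADDCS
11: · ADDVS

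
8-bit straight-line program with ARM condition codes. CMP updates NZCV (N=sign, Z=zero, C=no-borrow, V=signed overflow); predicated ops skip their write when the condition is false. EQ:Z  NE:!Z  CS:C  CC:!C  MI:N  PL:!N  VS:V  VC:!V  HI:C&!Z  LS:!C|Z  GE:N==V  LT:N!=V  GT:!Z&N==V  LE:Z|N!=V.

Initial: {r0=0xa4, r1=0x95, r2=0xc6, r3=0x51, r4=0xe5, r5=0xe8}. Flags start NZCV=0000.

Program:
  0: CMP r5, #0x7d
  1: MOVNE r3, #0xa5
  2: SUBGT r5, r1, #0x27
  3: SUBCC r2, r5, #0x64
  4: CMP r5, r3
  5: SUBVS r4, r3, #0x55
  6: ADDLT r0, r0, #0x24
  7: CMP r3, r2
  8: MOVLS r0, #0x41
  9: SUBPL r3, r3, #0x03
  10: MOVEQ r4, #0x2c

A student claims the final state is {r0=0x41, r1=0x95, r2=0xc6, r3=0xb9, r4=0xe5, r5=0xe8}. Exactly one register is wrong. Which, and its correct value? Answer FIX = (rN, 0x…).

FIX = (r3, 0xa5)

[0] flags=0011 → (cmp)
[1] flags=0011 NE?T → r3=0xa5
[2] flags=0011 GT?F → skip
[3] flags=0011 CC?F → skip
[4] flags=0010 → (cmp)
[5] flags=0010 VS?F → skip
[6] flags=0010 LT?F → skip
[7] flags=1000 → (cmp)
[8] flags=1000 LS?T → r0=0x41
[9] flags=1000 PL?F → skip
[10] flags=1000 EQ?F → skip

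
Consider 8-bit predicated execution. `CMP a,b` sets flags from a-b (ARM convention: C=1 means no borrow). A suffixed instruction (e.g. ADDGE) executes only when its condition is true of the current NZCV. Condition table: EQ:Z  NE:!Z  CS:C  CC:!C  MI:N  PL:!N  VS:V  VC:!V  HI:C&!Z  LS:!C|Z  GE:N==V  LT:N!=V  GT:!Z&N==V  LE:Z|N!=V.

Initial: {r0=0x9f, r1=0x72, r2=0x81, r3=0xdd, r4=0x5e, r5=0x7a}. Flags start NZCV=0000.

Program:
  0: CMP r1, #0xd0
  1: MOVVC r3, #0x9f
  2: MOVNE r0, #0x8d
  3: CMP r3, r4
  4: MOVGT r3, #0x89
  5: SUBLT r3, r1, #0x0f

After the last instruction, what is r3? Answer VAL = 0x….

[0] flags=1001 → (cmp)
[1] flags=1001 VC?F → skip
[2] flags=1001 NE?T → r0=0x8d
[3] flags=0011 → (cmp)
[4] flags=0011 GT?F → skip
[5] flags=0011 LT?T → r3=0x63

VAL = 0x63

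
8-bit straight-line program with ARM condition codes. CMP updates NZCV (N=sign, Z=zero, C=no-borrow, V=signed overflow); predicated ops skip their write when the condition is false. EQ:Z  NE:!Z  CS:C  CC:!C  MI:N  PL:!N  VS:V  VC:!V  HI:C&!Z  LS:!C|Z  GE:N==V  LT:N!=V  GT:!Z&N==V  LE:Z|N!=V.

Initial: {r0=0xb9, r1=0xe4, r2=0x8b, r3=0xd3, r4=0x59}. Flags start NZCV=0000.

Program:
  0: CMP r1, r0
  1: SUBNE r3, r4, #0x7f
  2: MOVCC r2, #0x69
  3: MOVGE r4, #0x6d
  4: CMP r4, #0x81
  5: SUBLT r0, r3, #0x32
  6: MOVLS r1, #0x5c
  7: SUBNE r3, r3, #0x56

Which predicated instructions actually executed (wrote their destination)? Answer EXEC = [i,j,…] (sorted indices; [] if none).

EXEC = [1,3,6,7]

0: ✓ CMP  NZCV=0010
1: ✓ SUBNE  r3←0xda
2: · MOVCC
3: ✓ MOVGE  r4←0x6d
4: ✓ CMP  NZCV=1001
5: · SUBLT
6: ✓ MOVLS  r1←0x5c
7: ✓ SUBNE  r3←0x84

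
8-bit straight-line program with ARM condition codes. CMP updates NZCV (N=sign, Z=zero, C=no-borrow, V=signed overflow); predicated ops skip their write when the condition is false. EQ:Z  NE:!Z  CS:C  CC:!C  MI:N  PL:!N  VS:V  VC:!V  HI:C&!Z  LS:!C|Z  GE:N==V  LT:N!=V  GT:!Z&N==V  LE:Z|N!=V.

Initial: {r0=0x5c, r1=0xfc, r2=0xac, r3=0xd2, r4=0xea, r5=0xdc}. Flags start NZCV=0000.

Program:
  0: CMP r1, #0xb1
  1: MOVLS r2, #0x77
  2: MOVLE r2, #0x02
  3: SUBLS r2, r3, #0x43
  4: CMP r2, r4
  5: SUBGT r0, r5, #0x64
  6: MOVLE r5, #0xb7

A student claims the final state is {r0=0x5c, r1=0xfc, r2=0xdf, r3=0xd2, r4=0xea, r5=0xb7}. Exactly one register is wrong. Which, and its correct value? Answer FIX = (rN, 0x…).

FIX = (r2, 0xac)

[0] flags=0010 → (cmp)
[1] flags=0010 LS?F → skip
[2] flags=0010 LE?F → skip
[3] flags=0010 LS?F → skip
[4] flags=1000 → (cmp)
[5] flags=1000 GT?F → skip
[6] flags=1000 LE?T → r5=0xb7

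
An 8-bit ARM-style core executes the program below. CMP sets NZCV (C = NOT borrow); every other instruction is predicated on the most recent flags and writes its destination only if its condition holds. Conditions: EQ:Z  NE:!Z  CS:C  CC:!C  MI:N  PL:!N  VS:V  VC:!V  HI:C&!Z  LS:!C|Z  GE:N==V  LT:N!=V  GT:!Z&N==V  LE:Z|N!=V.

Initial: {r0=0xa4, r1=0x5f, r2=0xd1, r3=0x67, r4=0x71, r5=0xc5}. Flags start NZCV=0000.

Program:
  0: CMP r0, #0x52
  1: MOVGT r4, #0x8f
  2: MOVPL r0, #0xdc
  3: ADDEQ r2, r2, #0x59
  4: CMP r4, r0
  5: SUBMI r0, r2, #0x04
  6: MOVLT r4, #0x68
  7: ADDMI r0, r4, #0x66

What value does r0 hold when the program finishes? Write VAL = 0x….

VAL = 0xd7

0: ✓ CMP  NZCV=0011
1: · MOVGT
2: ✓ MOVPL  r0←0xdc
3: · ADDEQ
4: ✓ CMP  NZCV=1001
5: ✓ SUBMI  r0←0xcd
6: · MOVLT
7: ✓ ADDMI  r0←0xd7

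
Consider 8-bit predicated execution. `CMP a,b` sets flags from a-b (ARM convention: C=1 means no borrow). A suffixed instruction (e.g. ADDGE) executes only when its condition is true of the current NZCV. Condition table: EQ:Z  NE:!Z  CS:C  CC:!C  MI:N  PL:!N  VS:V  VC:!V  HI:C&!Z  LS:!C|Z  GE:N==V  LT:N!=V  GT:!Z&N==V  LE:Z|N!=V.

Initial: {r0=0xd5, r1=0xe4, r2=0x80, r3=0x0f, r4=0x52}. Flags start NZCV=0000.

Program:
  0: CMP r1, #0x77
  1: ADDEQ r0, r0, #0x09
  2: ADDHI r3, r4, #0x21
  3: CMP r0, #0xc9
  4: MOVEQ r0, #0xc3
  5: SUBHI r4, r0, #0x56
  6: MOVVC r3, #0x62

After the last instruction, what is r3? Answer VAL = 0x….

VAL = 0x62

0: ✓ CMP  NZCV=0011
1: · ADDEQ
2: ✓ ADDHI  r3←0x73
3: ✓ CMP  NZCV=0010
4: · MOVEQ
5: ✓ SUBHI  r4←0x7f
6: ✓ MOVVC  r3←0x62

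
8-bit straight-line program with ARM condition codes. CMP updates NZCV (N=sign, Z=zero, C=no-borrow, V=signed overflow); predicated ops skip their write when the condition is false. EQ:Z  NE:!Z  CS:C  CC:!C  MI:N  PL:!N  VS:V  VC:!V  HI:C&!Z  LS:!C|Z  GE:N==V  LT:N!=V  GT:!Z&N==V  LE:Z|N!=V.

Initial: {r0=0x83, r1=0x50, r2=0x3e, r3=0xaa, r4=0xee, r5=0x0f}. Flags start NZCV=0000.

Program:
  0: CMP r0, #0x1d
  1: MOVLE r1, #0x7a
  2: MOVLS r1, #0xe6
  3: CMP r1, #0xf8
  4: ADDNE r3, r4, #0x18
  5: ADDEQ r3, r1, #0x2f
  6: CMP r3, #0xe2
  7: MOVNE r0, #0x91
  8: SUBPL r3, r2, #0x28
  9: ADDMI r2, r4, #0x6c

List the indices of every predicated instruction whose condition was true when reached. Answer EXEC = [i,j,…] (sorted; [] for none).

[0] flags=0011 → (cmp)
[1] flags=0011 LE?T → r1=0x7a
[2] flags=0011 LS?F → skip
[3] flags=1001 → (cmp)
[4] flags=1001 NE?T → r3=0x06
[5] flags=1001 EQ?F → skip
[6] flags=0000 → (cmp)
[7] flags=0000 NE?T → r0=0x91
[8] flags=0000 PL?T → r3=0x16
[9] flags=0000 MI?F → skip

EXEC = [1,4,7,8]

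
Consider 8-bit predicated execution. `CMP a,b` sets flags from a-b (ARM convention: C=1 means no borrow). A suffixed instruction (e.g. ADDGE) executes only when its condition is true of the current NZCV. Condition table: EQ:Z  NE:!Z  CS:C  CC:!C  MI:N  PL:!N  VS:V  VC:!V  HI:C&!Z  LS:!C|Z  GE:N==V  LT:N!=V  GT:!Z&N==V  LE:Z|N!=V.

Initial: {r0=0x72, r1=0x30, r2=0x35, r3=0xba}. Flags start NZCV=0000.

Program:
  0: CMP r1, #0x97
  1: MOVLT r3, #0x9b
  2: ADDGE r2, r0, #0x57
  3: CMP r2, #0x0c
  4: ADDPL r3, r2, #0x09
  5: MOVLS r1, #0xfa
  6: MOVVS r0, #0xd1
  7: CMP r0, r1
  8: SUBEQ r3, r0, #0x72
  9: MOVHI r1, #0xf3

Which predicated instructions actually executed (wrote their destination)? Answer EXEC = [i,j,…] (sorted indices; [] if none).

[0] flags=1001 → (cmp)
[1] flags=1001 LT?F → skip
[2] flags=1001 GE?T → r2=0xc9
[3] flags=1010 → (cmp)
[4] flags=1010 PL?F → skip
[5] flags=1010 LS?F → skip
[6] flags=1010 VS?F → skip
[7] flags=0010 → (cmp)
[8] flags=0010 EQ?F → skip
[9] flags=0010 HI?T → r1=0xf3

EXEC = [2,9]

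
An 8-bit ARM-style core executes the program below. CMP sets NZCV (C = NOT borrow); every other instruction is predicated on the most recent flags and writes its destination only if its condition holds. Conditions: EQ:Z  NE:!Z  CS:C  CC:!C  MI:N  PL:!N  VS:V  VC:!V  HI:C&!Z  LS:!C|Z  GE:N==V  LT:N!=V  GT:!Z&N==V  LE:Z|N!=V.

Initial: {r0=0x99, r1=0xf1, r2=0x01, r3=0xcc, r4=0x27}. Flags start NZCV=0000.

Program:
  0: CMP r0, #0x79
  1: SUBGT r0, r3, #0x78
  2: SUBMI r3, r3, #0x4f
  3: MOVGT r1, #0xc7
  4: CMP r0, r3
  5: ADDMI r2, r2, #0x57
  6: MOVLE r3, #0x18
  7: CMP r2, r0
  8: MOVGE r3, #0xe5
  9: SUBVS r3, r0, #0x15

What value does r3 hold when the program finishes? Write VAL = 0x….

[0] flags=0011 → (cmp)
[1] flags=0011 GT?F → skip
[2] flags=0011 MI?F → skip
[3] flags=0011 GT?F → skip
[4] flags=1000 → (cmp)
[5] flags=1000 MI?T → r2=0x58
[6] flags=1000 LE?T → r3=0x18
[7] flags=1001 → (cmp)
[8] flags=1001 GE?T → r3=0xe5
[9] flags=1001 VS?T → r3=0x84

VAL = 0x84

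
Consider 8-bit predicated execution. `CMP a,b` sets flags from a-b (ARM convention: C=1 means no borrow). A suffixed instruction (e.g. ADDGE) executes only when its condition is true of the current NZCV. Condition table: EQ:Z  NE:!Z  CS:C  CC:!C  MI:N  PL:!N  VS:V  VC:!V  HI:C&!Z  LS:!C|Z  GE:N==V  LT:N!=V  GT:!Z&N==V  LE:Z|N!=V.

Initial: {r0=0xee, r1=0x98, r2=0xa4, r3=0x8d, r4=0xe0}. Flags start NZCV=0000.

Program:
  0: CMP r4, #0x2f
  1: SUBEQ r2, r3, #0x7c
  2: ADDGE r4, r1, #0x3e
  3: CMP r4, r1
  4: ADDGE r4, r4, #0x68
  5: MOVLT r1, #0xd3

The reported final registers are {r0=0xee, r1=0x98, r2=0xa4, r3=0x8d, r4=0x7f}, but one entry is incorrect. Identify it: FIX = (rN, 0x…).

FIX = (r4, 0x48)

0: ✓ CMP  NZCV=1010
1: · SUBEQ
2: · ADDGE
3: ✓ CMP  NZCV=0010
4: ✓ ADDGE  r4←0x48
5: · MOVLT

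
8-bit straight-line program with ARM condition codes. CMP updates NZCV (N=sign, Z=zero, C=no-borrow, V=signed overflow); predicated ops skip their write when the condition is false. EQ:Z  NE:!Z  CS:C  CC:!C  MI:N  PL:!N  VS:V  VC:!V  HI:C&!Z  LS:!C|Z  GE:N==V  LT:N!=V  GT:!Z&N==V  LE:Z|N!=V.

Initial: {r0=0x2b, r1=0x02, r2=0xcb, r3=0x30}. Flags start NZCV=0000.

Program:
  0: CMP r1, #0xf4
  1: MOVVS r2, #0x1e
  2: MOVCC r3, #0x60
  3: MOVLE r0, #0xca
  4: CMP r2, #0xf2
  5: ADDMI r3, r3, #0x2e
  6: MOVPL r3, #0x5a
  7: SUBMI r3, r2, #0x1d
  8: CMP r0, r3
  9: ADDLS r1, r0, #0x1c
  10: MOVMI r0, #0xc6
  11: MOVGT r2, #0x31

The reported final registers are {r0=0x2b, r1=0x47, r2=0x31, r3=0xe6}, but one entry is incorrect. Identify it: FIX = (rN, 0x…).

FIX = (r3, 0xae)

0: ✓ CMP  NZCV=0000
1: · MOVVS
2: ✓ MOVCC  r3←0x60
3: · MOVLE
4: ✓ CMP  NZCV=1000
5: ✓ ADDMI  r3←0x8e
6: · MOVPL
7: ✓ SUBMI  r3←0xae
8: ✓ CMP  NZCV=0000
9: ✓ ADDLS  r1←0x47
10: · MOVMI
11: ✓ MOVGT  r2←0x31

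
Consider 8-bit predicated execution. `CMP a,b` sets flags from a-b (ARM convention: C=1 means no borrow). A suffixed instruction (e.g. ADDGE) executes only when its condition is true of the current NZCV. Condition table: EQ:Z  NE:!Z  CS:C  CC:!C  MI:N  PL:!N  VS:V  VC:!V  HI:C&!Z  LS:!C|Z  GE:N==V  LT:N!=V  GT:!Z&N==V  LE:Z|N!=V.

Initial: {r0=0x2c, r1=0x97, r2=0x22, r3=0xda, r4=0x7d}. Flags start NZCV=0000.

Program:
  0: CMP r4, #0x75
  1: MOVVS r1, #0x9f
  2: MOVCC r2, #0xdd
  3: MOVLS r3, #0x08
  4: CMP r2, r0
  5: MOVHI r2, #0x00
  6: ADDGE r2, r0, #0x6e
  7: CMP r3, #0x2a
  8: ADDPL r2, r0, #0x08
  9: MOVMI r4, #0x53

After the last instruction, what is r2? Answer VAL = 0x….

VAL = 0x22

[0] flags=0010 → (cmp)
[1] flags=0010 VS?F → skip
[2] flags=0010 CC?F → skip
[3] flags=0010 LS?F → skip
[4] flags=1000 → (cmp)
[5] flags=1000 HI?F → skip
[6] flags=1000 GE?F → skip
[7] flags=1010 → (cmp)
[8] flags=1010 PL?F → skip
[9] flags=1010 MI?T → r4=0x53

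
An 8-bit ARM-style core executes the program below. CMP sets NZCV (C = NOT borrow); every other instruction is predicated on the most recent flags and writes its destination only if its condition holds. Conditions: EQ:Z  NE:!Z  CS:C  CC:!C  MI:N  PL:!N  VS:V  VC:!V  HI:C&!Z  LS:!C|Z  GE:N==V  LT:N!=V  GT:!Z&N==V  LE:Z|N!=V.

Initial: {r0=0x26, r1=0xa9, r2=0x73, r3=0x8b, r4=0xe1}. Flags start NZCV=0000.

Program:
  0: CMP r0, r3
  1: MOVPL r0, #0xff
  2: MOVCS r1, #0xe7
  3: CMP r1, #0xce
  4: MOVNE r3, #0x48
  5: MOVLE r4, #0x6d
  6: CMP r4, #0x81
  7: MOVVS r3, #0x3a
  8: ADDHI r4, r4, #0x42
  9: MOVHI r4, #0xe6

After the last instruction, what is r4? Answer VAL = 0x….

VAL = 0x6d

0: ✓ CMP  NZCV=1001
1: · MOVPL
2: · MOVCS
3: ✓ CMP  NZCV=1000
4: ✓ MOVNE  r3←0x48
5: ✓ MOVLE  r4←0x6d
6: ✓ CMP  NZCV=1001
7: ✓ MOVVS  r3←0x3a
8: · ADDHI
9: · MOVHI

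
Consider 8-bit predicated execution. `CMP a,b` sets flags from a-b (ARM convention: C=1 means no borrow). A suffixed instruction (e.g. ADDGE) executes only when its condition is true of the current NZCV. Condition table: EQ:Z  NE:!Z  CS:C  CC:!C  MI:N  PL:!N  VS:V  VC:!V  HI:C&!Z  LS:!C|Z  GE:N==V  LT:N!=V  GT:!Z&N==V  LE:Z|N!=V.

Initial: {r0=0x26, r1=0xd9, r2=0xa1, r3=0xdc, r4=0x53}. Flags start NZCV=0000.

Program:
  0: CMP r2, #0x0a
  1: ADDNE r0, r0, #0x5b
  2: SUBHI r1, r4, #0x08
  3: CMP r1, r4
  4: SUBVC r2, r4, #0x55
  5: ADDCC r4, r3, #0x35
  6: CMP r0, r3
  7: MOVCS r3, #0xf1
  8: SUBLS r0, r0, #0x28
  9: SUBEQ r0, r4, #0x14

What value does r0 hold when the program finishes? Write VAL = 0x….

VAL = 0x59

[0] flags=1010 → (cmp)
[1] flags=1010 NE?T → r0=0x81
[2] flags=1010 HI?T → r1=0x4b
[3] flags=1000 → (cmp)
[4] flags=1000 VC?T → r2=0xfe
[5] flags=1000 CC?T → r4=0x11
[6] flags=1000 → (cmp)
[7] flags=1000 CS?F → skip
[8] flags=1000 LS?T → r0=0x59
[9] flags=1000 EQ?F → skip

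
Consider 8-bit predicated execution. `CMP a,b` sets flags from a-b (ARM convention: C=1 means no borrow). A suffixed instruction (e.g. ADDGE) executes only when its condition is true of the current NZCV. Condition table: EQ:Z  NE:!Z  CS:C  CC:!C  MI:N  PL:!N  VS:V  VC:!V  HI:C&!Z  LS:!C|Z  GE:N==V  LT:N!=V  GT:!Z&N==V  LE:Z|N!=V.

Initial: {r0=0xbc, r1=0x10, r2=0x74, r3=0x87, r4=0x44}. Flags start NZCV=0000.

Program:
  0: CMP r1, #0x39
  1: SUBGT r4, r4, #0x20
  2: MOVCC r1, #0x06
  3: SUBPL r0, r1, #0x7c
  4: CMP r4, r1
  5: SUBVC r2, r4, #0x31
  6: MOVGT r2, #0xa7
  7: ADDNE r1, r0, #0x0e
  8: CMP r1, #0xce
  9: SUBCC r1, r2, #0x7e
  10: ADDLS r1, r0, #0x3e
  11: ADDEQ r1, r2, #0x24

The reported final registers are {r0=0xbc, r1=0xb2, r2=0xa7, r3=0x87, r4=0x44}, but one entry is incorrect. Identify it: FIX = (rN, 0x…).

0: ✓ CMP  NZCV=1000
1: · SUBGT
2: ✓ MOVCC  r1←0x06
3: · SUBPL
4: ✓ CMP  NZCV=0010
5: ✓ SUBVC  r2←0x13
6: ✓ MOVGT  r2←0xa7
7: ✓ ADDNE  r1←0xca
8: ✓ CMP  NZCV=1000
9: ✓ SUBCC  r1←0x29
10: ✓ ADDLS  r1←0xfa
11: · ADDEQ

FIX = (r1, 0xfa)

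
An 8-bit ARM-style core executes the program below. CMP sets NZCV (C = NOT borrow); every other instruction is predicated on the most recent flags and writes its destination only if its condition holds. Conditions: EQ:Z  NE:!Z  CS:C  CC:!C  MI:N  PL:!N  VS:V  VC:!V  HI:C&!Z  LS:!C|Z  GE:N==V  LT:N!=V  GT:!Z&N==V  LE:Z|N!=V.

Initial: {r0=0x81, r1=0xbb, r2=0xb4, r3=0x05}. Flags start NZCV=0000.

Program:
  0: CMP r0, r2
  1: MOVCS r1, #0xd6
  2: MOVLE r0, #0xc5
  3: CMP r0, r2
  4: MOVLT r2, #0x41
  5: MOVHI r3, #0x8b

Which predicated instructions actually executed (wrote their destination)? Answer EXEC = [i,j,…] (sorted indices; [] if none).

EXEC = [2,5]

0: ✓ CMP  NZCV=1000
1: · MOVCS
2: ✓ MOVLE  r0←0xc5
3: ✓ CMP  NZCV=0010
4: · MOVLT
5: ✓ MOVHI  r3←0x8b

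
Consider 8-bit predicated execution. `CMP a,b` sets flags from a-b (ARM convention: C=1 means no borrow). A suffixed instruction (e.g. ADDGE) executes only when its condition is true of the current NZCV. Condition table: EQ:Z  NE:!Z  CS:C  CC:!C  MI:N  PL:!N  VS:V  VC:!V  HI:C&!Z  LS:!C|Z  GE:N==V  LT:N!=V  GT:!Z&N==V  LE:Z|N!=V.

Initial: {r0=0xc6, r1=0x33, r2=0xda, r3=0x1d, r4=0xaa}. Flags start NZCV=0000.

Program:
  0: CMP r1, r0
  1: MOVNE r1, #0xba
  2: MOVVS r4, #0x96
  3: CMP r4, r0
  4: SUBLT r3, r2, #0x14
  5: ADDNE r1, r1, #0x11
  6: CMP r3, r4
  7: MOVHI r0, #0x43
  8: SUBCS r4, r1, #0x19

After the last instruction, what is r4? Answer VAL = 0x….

VAL = 0xb2

0: ✓ CMP  NZCV=0000
1: ✓ MOVNE  r1←0xba
2: · MOVVS
3: ✓ CMP  NZCV=1000
4: ✓ SUBLT  r3←0xc6
5: ✓ ADDNE  r1←0xcb
6: ✓ CMP  NZCV=0010
7: ✓ MOVHI  r0←0x43
8: ✓ SUBCS  r4←0xb2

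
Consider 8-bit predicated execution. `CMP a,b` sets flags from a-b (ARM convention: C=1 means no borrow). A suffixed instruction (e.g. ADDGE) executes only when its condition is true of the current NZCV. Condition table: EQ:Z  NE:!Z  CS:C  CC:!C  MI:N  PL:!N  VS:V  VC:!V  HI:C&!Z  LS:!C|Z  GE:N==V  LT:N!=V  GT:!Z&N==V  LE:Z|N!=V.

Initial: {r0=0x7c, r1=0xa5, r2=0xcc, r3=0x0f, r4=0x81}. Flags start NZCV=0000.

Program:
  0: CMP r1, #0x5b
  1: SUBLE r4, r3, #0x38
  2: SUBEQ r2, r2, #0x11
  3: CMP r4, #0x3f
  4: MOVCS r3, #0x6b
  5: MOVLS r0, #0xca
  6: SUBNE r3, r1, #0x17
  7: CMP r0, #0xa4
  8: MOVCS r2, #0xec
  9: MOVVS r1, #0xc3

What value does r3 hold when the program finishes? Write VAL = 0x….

[0] flags=0011 → (cmp)
[1] flags=0011 LE?T → r4=0xd7
[2] flags=0011 EQ?F → skip
[3] flags=1010 → (cmp)
[4] flags=1010 CS?T → r3=0x6b
[5] flags=1010 LS?F → skip
[6] flags=1010 NE?T → r3=0x8e
[7] flags=1001 → (cmp)
[8] flags=1001 CS?F → skip
[9] flags=1001 VS?T → r1=0xc3

VAL = 0x8e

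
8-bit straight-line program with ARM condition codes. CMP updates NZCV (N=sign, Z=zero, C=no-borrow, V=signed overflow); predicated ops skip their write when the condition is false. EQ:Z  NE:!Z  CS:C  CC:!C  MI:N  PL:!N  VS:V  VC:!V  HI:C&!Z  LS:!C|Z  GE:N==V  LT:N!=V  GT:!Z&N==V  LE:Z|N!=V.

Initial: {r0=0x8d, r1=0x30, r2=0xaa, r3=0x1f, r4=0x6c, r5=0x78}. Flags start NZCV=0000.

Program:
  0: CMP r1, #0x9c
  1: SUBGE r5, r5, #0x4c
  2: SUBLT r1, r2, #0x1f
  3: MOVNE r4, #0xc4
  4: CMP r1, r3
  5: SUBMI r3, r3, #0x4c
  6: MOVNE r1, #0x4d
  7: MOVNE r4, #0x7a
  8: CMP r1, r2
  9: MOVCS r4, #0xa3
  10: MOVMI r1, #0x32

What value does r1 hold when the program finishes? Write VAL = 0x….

VAL = 0x32

0: ✓ CMP  NZCV=1001
1: ✓ SUBGE  r5←0x2c
2: · SUBLT
3: ✓ MOVNE  r4←0xc4
4: ✓ CMP  NZCV=0010
5: · SUBMI
6: ✓ MOVNE  r1←0x4d
7: ✓ MOVNE  r4←0x7a
8: ✓ CMP  NZCV=1001
9: · MOVCS
10: ✓ MOVMI  r1←0x32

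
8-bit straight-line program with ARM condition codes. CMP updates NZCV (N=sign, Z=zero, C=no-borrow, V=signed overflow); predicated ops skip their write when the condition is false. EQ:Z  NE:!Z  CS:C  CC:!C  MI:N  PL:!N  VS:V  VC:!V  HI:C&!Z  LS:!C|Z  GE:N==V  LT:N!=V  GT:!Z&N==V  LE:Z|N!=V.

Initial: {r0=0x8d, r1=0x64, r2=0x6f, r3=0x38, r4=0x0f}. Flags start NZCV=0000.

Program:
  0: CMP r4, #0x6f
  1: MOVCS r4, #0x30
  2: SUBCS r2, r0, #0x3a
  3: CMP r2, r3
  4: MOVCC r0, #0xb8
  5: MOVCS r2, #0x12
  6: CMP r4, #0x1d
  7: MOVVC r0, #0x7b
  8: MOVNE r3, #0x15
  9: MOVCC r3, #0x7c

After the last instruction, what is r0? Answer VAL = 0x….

VAL = 0x7b

0: ✓ CMP  NZCV=1000
1: · MOVCS
2: · SUBCS
3: ✓ CMP  NZCV=0010
4: · MOVCC
5: ✓ MOVCS  r2←0x12
6: ✓ CMP  NZCV=1000
7: ✓ MOVVC  r0←0x7b
8: ✓ MOVNE  r3←0x15
9: ✓ MOVCC  r3←0x7c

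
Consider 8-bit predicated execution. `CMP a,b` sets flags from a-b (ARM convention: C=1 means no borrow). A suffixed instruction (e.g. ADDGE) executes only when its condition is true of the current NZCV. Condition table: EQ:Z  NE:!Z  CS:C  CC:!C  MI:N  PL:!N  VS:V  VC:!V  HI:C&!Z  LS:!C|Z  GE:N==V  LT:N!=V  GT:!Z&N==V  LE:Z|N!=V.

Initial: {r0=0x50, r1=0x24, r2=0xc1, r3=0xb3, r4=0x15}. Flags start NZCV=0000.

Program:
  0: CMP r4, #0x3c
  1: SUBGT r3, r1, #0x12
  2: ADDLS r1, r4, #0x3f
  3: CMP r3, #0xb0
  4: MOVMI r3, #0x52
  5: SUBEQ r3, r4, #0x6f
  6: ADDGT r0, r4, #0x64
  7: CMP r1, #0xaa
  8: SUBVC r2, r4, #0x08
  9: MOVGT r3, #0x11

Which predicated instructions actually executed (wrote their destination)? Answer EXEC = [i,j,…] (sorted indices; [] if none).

[0] flags=1000 → (cmp)
[1] flags=1000 GT?F → skip
[2] flags=1000 LS?T → r1=0x54
[3] flags=0010 → (cmp)
[4] flags=0010 MI?F → skip
[5] flags=0010 EQ?F → skip
[6] flags=0010 GT?T → r0=0x79
[7] flags=1001 → (cmp)
[8] flags=1001 VC?F → skip
[9] flags=1001 GT?T → r3=0x11

EXEC = [2,6,9]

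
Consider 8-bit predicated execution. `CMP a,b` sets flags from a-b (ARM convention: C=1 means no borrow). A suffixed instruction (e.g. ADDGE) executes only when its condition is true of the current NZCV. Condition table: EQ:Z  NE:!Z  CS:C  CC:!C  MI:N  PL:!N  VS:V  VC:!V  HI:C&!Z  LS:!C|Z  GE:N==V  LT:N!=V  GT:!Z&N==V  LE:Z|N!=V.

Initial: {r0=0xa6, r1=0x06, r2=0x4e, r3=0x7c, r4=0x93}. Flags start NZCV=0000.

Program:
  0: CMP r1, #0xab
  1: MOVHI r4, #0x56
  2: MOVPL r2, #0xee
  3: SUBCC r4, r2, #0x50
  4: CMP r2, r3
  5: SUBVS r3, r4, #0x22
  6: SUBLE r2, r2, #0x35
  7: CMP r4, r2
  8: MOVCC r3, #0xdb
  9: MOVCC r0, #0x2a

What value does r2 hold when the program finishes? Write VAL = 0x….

[0] flags=0000 → (cmp)
[1] flags=0000 HI?F → skip
[2] flags=0000 PL?T → r2=0xee
[3] flags=0000 CC?T → r4=0x9e
[4] flags=0011 → (cmp)
[5] flags=0011 VS?T → r3=0x7c
[6] flags=0011 LE?T → r2=0xb9
[7] flags=1000 → (cmp)
[8] flags=1000 CC?T → r3=0xdb
[9] flags=1000 CC?T → r0=0x2a

VAL = 0xb9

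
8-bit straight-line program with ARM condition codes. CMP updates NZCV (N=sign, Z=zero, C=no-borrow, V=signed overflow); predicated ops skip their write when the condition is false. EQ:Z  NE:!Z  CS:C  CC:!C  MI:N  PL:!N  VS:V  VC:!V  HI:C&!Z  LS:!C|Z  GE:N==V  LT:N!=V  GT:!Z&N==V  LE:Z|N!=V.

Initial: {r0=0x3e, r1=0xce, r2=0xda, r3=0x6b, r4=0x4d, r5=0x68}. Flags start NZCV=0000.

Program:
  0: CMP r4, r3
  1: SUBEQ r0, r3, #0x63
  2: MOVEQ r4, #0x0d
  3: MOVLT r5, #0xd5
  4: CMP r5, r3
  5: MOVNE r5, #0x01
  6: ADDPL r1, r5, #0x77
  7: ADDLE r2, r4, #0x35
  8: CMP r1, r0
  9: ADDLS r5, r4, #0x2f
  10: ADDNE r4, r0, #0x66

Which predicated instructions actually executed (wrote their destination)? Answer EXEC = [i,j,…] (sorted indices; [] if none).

[0] flags=1000 → (cmp)
[1] flags=1000 EQ?F → skip
[2] flags=1000 EQ?F → skip
[3] flags=1000 LT?T → r5=0xd5
[4] flags=0011 → (cmp)
[5] flags=0011 NE?T → r5=0x01
[6] flags=0011 PL?T → r1=0x78
[7] flags=0011 LE?T → r2=0x82
[8] flags=0010 → (cmp)
[9] flags=0010 LS?F → skip
[10] flags=0010 NE?T → r4=0xa4

EXEC = [3,5,6,7,10]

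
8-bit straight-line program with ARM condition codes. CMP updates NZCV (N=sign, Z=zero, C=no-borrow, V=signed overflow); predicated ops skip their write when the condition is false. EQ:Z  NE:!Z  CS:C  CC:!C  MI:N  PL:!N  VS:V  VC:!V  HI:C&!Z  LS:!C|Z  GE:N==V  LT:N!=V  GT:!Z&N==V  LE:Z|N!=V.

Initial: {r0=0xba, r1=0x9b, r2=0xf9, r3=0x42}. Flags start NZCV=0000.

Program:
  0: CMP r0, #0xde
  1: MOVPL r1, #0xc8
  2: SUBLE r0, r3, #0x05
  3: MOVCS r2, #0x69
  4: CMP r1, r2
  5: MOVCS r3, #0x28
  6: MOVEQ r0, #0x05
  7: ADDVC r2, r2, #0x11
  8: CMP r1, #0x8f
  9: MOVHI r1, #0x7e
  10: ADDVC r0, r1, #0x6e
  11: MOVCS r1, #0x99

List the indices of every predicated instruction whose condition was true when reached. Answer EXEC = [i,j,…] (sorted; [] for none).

EXEC = [2,7,9,10,11]

0: ✓ CMP  NZCV=1000
1: · MOVPL
2: ✓ SUBLE  r0←0x3d
3: · MOVCS
4: ✓ CMP  NZCV=1000
5: · MOVCS
6: · MOVEQ
7: ✓ ADDVC  r2←0x0a
8: ✓ CMP  NZCV=0010
9: ✓ MOVHI  r1←0x7e
10: ✓ ADDVC  r0←0xec
11: ✓ MOVCS  r1←0x99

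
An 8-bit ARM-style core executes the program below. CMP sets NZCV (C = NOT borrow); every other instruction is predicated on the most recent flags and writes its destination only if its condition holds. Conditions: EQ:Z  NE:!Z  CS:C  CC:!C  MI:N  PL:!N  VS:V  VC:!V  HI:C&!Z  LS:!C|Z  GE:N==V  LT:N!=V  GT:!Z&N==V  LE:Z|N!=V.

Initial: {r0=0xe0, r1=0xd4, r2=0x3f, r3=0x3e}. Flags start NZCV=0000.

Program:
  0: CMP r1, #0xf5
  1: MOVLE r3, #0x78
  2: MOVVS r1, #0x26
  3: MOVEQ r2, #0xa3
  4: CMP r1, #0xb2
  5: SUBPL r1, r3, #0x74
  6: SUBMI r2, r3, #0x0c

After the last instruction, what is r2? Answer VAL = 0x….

VAL = 0x3f

0: ✓ CMP  NZCV=1000
1: ✓ MOVLE  r3←0x78
2: · MOVVS
3: · MOVEQ
4: ✓ CMP  NZCV=0010
5: ✓ SUBPL  r1←0x04
6: · SUBMI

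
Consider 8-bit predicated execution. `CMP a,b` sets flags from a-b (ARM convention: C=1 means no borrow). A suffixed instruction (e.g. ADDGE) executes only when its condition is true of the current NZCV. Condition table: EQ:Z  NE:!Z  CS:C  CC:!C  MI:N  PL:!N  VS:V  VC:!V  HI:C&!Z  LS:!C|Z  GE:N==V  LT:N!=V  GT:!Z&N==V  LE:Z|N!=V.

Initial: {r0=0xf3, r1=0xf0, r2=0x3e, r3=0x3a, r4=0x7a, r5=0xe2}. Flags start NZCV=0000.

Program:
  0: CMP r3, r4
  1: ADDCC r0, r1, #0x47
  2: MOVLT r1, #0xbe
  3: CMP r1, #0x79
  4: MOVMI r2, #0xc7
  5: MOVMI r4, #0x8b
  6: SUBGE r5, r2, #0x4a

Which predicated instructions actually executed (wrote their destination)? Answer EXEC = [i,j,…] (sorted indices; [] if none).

EXEC = [1,2]

0: ✓ CMP  NZCV=1000
1: ✓ ADDCC  r0←0x37
2: ✓ MOVLT  r1←0xbe
3: ✓ CMP  NZCV=0011
4: · MOVMI
5: · MOVMI
6: · SUBGE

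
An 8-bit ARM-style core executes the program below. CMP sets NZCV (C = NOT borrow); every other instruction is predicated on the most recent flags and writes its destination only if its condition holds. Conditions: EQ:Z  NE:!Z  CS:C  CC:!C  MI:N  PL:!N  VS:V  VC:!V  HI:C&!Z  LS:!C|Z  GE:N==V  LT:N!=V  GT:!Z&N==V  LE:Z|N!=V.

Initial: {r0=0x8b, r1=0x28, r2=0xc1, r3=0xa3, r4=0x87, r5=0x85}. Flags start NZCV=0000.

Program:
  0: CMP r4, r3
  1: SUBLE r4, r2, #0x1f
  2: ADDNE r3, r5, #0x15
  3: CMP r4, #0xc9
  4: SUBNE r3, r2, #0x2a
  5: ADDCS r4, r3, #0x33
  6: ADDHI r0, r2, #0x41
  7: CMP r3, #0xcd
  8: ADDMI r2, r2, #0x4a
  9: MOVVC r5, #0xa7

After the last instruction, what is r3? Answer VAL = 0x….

0: ✓ CMP  NZCV=1000
1: ✓ SUBLE  r4←0xa2
2: ✓ ADDNE  r3←0x9a
3: ✓ CMP  NZCV=1000
4: ✓ SUBNE  r3←0x97
5: · ADDCS
6: · ADDHI
7: ✓ CMP  NZCV=1000
8: ✓ ADDMI  r2←0x0b
9: ✓ MOVVC  r5←0xa7

VAL = 0x97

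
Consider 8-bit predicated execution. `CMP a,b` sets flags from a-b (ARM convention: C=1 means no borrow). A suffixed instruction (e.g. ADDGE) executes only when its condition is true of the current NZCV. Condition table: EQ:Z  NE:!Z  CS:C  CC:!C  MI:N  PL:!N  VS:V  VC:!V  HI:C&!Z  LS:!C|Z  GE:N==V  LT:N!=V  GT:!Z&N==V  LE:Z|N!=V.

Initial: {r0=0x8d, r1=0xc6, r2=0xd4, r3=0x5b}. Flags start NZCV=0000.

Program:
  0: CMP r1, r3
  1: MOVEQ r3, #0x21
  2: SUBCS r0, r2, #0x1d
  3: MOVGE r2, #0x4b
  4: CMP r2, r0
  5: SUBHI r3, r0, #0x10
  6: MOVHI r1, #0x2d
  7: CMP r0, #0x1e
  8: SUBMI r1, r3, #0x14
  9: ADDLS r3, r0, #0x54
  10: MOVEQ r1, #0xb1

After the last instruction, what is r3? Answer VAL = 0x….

VAL = 0xa7

0: ✓ CMP  NZCV=0011
1: · MOVEQ
2: ✓ SUBCS  r0←0xb7
3: · MOVGE
4: ✓ CMP  NZCV=0010
5: ✓ SUBHI  r3←0xa7
6: ✓ MOVHI  r1←0x2d
7: ✓ CMP  NZCV=1010
8: ✓ SUBMI  r1←0x93
9: · ADDLS
10: · MOVEQ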